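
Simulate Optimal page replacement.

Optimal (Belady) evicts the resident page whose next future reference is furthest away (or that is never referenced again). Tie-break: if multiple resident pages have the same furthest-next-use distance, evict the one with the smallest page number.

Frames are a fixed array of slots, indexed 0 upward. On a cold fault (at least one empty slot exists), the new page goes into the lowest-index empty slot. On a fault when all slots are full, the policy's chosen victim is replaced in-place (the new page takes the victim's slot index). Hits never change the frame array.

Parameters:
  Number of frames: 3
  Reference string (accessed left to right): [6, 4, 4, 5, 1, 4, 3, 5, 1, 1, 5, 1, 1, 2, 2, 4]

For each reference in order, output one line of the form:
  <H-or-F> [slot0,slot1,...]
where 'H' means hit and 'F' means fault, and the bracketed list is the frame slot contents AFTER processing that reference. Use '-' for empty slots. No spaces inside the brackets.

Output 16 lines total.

F [6,-,-]
F [6,4,-]
H [6,4,-]
F [6,4,5]
F [1,4,5]
H [1,4,5]
F [1,3,5]
H [1,3,5]
H [1,3,5]
H [1,3,5]
H [1,3,5]
H [1,3,5]
H [1,3,5]
F [2,3,5]
H [2,3,5]
F [4,3,5]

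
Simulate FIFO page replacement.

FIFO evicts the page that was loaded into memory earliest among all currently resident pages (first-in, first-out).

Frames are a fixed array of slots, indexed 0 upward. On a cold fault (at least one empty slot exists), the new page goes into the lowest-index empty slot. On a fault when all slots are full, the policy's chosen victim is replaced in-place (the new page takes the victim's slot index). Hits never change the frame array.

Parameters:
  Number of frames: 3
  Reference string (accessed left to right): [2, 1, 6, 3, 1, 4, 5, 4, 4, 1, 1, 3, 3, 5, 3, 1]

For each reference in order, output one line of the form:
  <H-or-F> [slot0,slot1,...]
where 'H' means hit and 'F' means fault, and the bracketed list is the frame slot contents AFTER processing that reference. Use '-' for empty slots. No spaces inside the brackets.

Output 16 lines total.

F [2,-,-]
F [2,1,-]
F [2,1,6]
F [3,1,6]
H [3,1,6]
F [3,4,6]
F [3,4,5]
H [3,4,5]
H [3,4,5]
F [1,4,5]
H [1,4,5]
F [1,3,5]
H [1,3,5]
H [1,3,5]
H [1,3,5]
H [1,3,5]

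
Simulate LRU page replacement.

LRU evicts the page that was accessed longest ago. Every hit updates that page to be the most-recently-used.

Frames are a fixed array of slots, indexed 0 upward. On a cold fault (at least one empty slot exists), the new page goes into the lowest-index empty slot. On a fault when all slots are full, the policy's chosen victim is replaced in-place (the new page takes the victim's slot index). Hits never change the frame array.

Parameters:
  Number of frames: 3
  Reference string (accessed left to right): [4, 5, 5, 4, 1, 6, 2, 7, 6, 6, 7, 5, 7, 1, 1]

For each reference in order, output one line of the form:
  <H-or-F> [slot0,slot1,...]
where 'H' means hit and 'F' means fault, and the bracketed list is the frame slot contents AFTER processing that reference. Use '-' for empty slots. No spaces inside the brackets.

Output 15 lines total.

F [4,-,-]
F [4,5,-]
H [4,5,-]
H [4,5,-]
F [4,5,1]
F [4,6,1]
F [2,6,1]
F [2,6,7]
H [2,6,7]
H [2,6,7]
H [2,6,7]
F [5,6,7]
H [5,6,7]
F [5,1,7]
H [5,1,7]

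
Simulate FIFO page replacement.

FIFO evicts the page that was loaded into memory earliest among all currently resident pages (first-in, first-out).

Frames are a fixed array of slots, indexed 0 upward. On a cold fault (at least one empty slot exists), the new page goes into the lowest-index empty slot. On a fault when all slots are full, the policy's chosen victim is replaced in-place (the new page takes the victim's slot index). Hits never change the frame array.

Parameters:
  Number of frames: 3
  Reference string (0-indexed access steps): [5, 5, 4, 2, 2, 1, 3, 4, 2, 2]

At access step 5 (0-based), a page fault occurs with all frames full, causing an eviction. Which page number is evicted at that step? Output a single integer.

Step 0: ref 5 -> FAULT, frames=[5,-,-]
Step 1: ref 5 -> HIT, frames=[5,-,-]
Step 2: ref 4 -> FAULT, frames=[5,4,-]
Step 3: ref 2 -> FAULT, frames=[5,4,2]
Step 4: ref 2 -> HIT, frames=[5,4,2]
Step 5: ref 1 -> FAULT, evict 5, frames=[1,4,2]
At step 5: evicted page 5

Answer: 5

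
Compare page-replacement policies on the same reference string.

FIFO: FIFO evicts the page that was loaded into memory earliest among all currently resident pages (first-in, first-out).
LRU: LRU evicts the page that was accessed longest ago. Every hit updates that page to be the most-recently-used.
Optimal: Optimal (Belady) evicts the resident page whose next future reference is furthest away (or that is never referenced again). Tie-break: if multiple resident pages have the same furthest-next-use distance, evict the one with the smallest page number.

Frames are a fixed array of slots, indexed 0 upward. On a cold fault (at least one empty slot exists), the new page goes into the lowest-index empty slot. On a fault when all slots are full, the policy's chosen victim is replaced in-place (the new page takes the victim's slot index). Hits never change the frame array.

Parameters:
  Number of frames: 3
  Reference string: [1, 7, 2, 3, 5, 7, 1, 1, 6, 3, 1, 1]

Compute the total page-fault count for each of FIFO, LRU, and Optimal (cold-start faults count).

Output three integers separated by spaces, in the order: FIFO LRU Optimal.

--- FIFO ---
  step 0: ref 1 -> FAULT, frames=[1,-,-] (faults so far: 1)
  step 1: ref 7 -> FAULT, frames=[1,7,-] (faults so far: 2)
  step 2: ref 2 -> FAULT, frames=[1,7,2] (faults so far: 3)
  step 3: ref 3 -> FAULT, evict 1, frames=[3,7,2] (faults so far: 4)
  step 4: ref 5 -> FAULT, evict 7, frames=[3,5,2] (faults so far: 5)
  step 5: ref 7 -> FAULT, evict 2, frames=[3,5,7] (faults so far: 6)
  step 6: ref 1 -> FAULT, evict 3, frames=[1,5,7] (faults so far: 7)
  step 7: ref 1 -> HIT, frames=[1,5,7] (faults so far: 7)
  step 8: ref 6 -> FAULT, evict 5, frames=[1,6,7] (faults so far: 8)
  step 9: ref 3 -> FAULT, evict 7, frames=[1,6,3] (faults so far: 9)
  step 10: ref 1 -> HIT, frames=[1,6,3] (faults so far: 9)
  step 11: ref 1 -> HIT, frames=[1,6,3] (faults so far: 9)
  FIFO total faults: 9
--- LRU ---
  step 0: ref 1 -> FAULT, frames=[1,-,-] (faults so far: 1)
  step 1: ref 7 -> FAULT, frames=[1,7,-] (faults so far: 2)
  step 2: ref 2 -> FAULT, frames=[1,7,2] (faults so far: 3)
  step 3: ref 3 -> FAULT, evict 1, frames=[3,7,2] (faults so far: 4)
  step 4: ref 5 -> FAULT, evict 7, frames=[3,5,2] (faults so far: 5)
  step 5: ref 7 -> FAULT, evict 2, frames=[3,5,7] (faults so far: 6)
  step 6: ref 1 -> FAULT, evict 3, frames=[1,5,7] (faults so far: 7)
  step 7: ref 1 -> HIT, frames=[1,5,7] (faults so far: 7)
  step 8: ref 6 -> FAULT, evict 5, frames=[1,6,7] (faults so far: 8)
  step 9: ref 3 -> FAULT, evict 7, frames=[1,6,3] (faults so far: 9)
  step 10: ref 1 -> HIT, frames=[1,6,3] (faults so far: 9)
  step 11: ref 1 -> HIT, frames=[1,6,3] (faults so far: 9)
  LRU total faults: 9
--- Optimal ---
  step 0: ref 1 -> FAULT, frames=[1,-,-] (faults so far: 1)
  step 1: ref 7 -> FAULT, frames=[1,7,-] (faults so far: 2)
  step 2: ref 2 -> FAULT, frames=[1,7,2] (faults so far: 3)
  step 3: ref 3 -> FAULT, evict 2, frames=[1,7,3] (faults so far: 4)
  step 4: ref 5 -> FAULT, evict 3, frames=[1,7,5] (faults so far: 5)
  step 5: ref 7 -> HIT, frames=[1,7,5] (faults so far: 5)
  step 6: ref 1 -> HIT, frames=[1,7,5] (faults so far: 5)
  step 7: ref 1 -> HIT, frames=[1,7,5] (faults so far: 5)
  step 8: ref 6 -> FAULT, evict 5, frames=[1,7,6] (faults so far: 6)
  step 9: ref 3 -> FAULT, evict 6, frames=[1,7,3] (faults so far: 7)
  step 10: ref 1 -> HIT, frames=[1,7,3] (faults so far: 7)
  step 11: ref 1 -> HIT, frames=[1,7,3] (faults so far: 7)
  Optimal total faults: 7

Answer: 9 9 7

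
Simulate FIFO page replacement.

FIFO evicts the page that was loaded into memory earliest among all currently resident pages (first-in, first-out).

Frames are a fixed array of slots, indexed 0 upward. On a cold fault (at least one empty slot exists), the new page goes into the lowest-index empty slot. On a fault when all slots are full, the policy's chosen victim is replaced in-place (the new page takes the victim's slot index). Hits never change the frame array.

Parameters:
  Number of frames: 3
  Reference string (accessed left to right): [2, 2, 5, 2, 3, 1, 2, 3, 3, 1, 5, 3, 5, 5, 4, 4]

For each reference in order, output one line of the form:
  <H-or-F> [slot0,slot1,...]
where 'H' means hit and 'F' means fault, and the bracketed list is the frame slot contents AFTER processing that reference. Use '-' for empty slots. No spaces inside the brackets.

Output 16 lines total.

F [2,-,-]
H [2,-,-]
F [2,5,-]
H [2,5,-]
F [2,5,3]
F [1,5,3]
F [1,2,3]
H [1,2,3]
H [1,2,3]
H [1,2,3]
F [1,2,5]
F [3,2,5]
H [3,2,5]
H [3,2,5]
F [3,4,5]
H [3,4,5]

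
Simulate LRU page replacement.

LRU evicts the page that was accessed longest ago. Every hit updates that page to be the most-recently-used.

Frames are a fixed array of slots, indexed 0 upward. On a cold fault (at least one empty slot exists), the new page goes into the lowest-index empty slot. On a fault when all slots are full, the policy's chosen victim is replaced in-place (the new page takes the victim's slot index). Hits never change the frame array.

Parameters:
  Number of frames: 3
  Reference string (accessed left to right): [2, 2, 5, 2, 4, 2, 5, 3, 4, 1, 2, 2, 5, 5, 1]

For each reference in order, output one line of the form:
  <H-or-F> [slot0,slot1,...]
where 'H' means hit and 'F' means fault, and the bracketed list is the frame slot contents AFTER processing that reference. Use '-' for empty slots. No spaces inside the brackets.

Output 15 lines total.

F [2,-,-]
H [2,-,-]
F [2,5,-]
H [2,5,-]
F [2,5,4]
H [2,5,4]
H [2,5,4]
F [2,5,3]
F [4,5,3]
F [4,1,3]
F [4,1,2]
H [4,1,2]
F [5,1,2]
H [5,1,2]
H [5,1,2]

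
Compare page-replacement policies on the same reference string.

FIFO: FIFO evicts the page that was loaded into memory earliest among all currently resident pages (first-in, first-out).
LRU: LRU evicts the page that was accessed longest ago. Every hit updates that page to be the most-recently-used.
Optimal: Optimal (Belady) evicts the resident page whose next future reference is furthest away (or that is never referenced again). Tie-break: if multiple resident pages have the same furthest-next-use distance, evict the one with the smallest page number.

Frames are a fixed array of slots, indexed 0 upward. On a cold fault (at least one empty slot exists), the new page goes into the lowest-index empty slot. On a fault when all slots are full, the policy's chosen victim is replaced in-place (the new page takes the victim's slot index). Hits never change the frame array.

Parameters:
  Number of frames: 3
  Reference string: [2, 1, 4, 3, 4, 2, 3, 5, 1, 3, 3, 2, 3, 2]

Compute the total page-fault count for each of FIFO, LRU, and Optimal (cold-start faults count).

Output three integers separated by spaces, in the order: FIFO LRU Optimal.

--- FIFO ---
  step 0: ref 2 -> FAULT, frames=[2,-,-] (faults so far: 1)
  step 1: ref 1 -> FAULT, frames=[2,1,-] (faults so far: 2)
  step 2: ref 4 -> FAULT, frames=[2,1,4] (faults so far: 3)
  step 3: ref 3 -> FAULT, evict 2, frames=[3,1,4] (faults so far: 4)
  step 4: ref 4 -> HIT, frames=[3,1,4] (faults so far: 4)
  step 5: ref 2 -> FAULT, evict 1, frames=[3,2,4] (faults so far: 5)
  step 6: ref 3 -> HIT, frames=[3,2,4] (faults so far: 5)
  step 7: ref 5 -> FAULT, evict 4, frames=[3,2,5] (faults so far: 6)
  step 8: ref 1 -> FAULT, evict 3, frames=[1,2,5] (faults so far: 7)
  step 9: ref 3 -> FAULT, evict 2, frames=[1,3,5] (faults so far: 8)
  step 10: ref 3 -> HIT, frames=[1,3,5] (faults so far: 8)
  step 11: ref 2 -> FAULT, evict 5, frames=[1,3,2] (faults so far: 9)
  step 12: ref 3 -> HIT, frames=[1,3,2] (faults so far: 9)
  step 13: ref 2 -> HIT, frames=[1,3,2] (faults so far: 9)
  FIFO total faults: 9
--- LRU ---
  step 0: ref 2 -> FAULT, frames=[2,-,-] (faults so far: 1)
  step 1: ref 1 -> FAULT, frames=[2,1,-] (faults so far: 2)
  step 2: ref 4 -> FAULT, frames=[2,1,4] (faults so far: 3)
  step 3: ref 3 -> FAULT, evict 2, frames=[3,1,4] (faults so far: 4)
  step 4: ref 4 -> HIT, frames=[3,1,4] (faults so far: 4)
  step 5: ref 2 -> FAULT, evict 1, frames=[3,2,4] (faults so far: 5)
  step 6: ref 3 -> HIT, frames=[3,2,4] (faults so far: 5)
  step 7: ref 5 -> FAULT, evict 4, frames=[3,2,5] (faults so far: 6)
  step 8: ref 1 -> FAULT, evict 2, frames=[3,1,5] (faults so far: 7)
  step 9: ref 3 -> HIT, frames=[3,1,5] (faults so far: 7)
  step 10: ref 3 -> HIT, frames=[3,1,5] (faults so far: 7)
  step 11: ref 2 -> FAULT, evict 5, frames=[3,1,2] (faults so far: 8)
  step 12: ref 3 -> HIT, frames=[3,1,2] (faults so far: 8)
  step 13: ref 2 -> HIT, frames=[3,1,2] (faults so far: 8)
  LRU total faults: 8
--- Optimal ---
  step 0: ref 2 -> FAULT, frames=[2,-,-] (faults so far: 1)
  step 1: ref 1 -> FAULT, frames=[2,1,-] (faults so far: 2)
  step 2: ref 4 -> FAULT, frames=[2,1,4] (faults so far: 3)
  step 3: ref 3 -> FAULT, evict 1, frames=[2,3,4] (faults so far: 4)
  step 4: ref 4 -> HIT, frames=[2,3,4] (faults so far: 4)
  step 5: ref 2 -> HIT, frames=[2,3,4] (faults so far: 4)
  step 6: ref 3 -> HIT, frames=[2,3,4] (faults so far: 4)
  step 7: ref 5 -> FAULT, evict 4, frames=[2,3,5] (faults so far: 5)
  step 8: ref 1 -> FAULT, evict 5, frames=[2,3,1] (faults so far: 6)
  step 9: ref 3 -> HIT, frames=[2,3,1] (faults so far: 6)
  step 10: ref 3 -> HIT, frames=[2,3,1] (faults so far: 6)
  step 11: ref 2 -> HIT, frames=[2,3,1] (faults so far: 6)
  step 12: ref 3 -> HIT, frames=[2,3,1] (faults so far: 6)
  step 13: ref 2 -> HIT, frames=[2,3,1] (faults so far: 6)
  Optimal total faults: 6

Answer: 9 8 6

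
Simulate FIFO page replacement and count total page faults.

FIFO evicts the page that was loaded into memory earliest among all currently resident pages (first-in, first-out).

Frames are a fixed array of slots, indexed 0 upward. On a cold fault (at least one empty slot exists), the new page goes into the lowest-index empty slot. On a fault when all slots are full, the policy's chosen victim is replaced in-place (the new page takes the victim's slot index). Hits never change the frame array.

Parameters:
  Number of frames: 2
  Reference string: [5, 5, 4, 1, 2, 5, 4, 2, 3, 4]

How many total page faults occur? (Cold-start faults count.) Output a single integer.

Step 0: ref 5 → FAULT, frames=[5,-]
Step 1: ref 5 → HIT, frames=[5,-]
Step 2: ref 4 → FAULT, frames=[5,4]
Step 3: ref 1 → FAULT (evict 5), frames=[1,4]
Step 4: ref 2 → FAULT (evict 4), frames=[1,2]
Step 5: ref 5 → FAULT (evict 1), frames=[5,2]
Step 6: ref 4 → FAULT (evict 2), frames=[5,4]
Step 7: ref 2 → FAULT (evict 5), frames=[2,4]
Step 8: ref 3 → FAULT (evict 4), frames=[2,3]
Step 9: ref 4 → FAULT (evict 2), frames=[4,3]
Total faults: 9

Answer: 9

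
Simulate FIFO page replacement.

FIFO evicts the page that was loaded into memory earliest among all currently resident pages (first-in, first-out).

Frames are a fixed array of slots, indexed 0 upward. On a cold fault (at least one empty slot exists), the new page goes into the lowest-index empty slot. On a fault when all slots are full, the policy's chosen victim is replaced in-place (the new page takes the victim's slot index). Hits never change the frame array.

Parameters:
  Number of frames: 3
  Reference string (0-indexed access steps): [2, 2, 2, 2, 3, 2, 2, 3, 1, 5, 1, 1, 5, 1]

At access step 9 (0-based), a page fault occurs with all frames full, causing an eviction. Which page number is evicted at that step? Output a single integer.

Answer: 2

Derivation:
Step 0: ref 2 -> FAULT, frames=[2,-,-]
Step 1: ref 2 -> HIT, frames=[2,-,-]
Step 2: ref 2 -> HIT, frames=[2,-,-]
Step 3: ref 2 -> HIT, frames=[2,-,-]
Step 4: ref 3 -> FAULT, frames=[2,3,-]
Step 5: ref 2 -> HIT, frames=[2,3,-]
Step 6: ref 2 -> HIT, frames=[2,3,-]
Step 7: ref 3 -> HIT, frames=[2,3,-]
Step 8: ref 1 -> FAULT, frames=[2,3,1]
Step 9: ref 5 -> FAULT, evict 2, frames=[5,3,1]
At step 9: evicted page 2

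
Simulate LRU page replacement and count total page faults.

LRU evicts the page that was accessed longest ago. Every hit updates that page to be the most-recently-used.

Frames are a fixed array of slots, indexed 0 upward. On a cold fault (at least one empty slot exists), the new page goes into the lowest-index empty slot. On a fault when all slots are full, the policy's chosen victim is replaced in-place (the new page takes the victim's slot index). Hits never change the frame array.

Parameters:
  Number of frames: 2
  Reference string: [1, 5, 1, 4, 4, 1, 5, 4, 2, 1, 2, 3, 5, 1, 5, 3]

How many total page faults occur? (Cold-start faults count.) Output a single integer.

Step 0: ref 1 → FAULT, frames=[1,-]
Step 1: ref 5 → FAULT, frames=[1,5]
Step 2: ref 1 → HIT, frames=[1,5]
Step 3: ref 4 → FAULT (evict 5), frames=[1,4]
Step 4: ref 4 → HIT, frames=[1,4]
Step 5: ref 1 → HIT, frames=[1,4]
Step 6: ref 5 → FAULT (evict 4), frames=[1,5]
Step 7: ref 4 → FAULT (evict 1), frames=[4,5]
Step 8: ref 2 → FAULT (evict 5), frames=[4,2]
Step 9: ref 1 → FAULT (evict 4), frames=[1,2]
Step 10: ref 2 → HIT, frames=[1,2]
Step 11: ref 3 → FAULT (evict 1), frames=[3,2]
Step 12: ref 5 → FAULT (evict 2), frames=[3,5]
Step 13: ref 1 → FAULT (evict 3), frames=[1,5]
Step 14: ref 5 → HIT, frames=[1,5]
Step 15: ref 3 → FAULT (evict 1), frames=[3,5]
Total faults: 11

Answer: 11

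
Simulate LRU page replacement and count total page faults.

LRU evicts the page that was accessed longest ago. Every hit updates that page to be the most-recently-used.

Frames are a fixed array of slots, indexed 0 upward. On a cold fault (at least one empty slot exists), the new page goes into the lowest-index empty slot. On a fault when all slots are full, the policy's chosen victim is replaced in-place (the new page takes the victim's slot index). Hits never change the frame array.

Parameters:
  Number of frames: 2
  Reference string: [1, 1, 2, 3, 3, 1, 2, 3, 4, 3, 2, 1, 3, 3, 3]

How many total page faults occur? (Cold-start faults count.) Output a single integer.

Step 0: ref 1 → FAULT, frames=[1,-]
Step 1: ref 1 → HIT, frames=[1,-]
Step 2: ref 2 → FAULT, frames=[1,2]
Step 3: ref 3 → FAULT (evict 1), frames=[3,2]
Step 4: ref 3 → HIT, frames=[3,2]
Step 5: ref 1 → FAULT (evict 2), frames=[3,1]
Step 6: ref 2 → FAULT (evict 3), frames=[2,1]
Step 7: ref 3 → FAULT (evict 1), frames=[2,3]
Step 8: ref 4 → FAULT (evict 2), frames=[4,3]
Step 9: ref 3 → HIT, frames=[4,3]
Step 10: ref 2 → FAULT (evict 4), frames=[2,3]
Step 11: ref 1 → FAULT (evict 3), frames=[2,1]
Step 12: ref 3 → FAULT (evict 2), frames=[3,1]
Step 13: ref 3 → HIT, frames=[3,1]
Step 14: ref 3 → HIT, frames=[3,1]
Total faults: 10

Answer: 10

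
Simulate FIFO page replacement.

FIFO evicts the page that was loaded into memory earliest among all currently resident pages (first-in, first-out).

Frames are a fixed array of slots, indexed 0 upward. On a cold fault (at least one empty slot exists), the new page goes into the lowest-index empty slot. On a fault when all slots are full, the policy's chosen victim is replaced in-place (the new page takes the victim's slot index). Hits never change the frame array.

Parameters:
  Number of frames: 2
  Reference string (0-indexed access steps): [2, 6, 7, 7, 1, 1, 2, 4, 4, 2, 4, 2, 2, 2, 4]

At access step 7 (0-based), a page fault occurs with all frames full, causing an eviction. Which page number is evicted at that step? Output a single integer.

Answer: 1

Derivation:
Step 0: ref 2 -> FAULT, frames=[2,-]
Step 1: ref 6 -> FAULT, frames=[2,6]
Step 2: ref 7 -> FAULT, evict 2, frames=[7,6]
Step 3: ref 7 -> HIT, frames=[7,6]
Step 4: ref 1 -> FAULT, evict 6, frames=[7,1]
Step 5: ref 1 -> HIT, frames=[7,1]
Step 6: ref 2 -> FAULT, evict 7, frames=[2,1]
Step 7: ref 4 -> FAULT, evict 1, frames=[2,4]
At step 7: evicted page 1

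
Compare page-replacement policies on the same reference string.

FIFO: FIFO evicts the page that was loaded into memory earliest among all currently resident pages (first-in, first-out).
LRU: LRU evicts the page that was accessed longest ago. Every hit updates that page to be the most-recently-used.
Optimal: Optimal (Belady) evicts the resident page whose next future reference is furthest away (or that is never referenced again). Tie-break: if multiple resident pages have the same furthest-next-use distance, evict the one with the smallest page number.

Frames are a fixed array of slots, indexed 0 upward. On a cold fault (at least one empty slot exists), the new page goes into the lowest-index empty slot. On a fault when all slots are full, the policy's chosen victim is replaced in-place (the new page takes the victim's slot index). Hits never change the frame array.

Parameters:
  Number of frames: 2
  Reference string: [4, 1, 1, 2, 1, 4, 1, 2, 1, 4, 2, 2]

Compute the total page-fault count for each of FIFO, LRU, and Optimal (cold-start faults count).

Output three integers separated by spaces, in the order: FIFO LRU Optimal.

--- FIFO ---
  step 0: ref 4 -> FAULT, frames=[4,-] (faults so far: 1)
  step 1: ref 1 -> FAULT, frames=[4,1] (faults so far: 2)
  step 2: ref 1 -> HIT, frames=[4,1] (faults so far: 2)
  step 3: ref 2 -> FAULT, evict 4, frames=[2,1] (faults so far: 3)
  step 4: ref 1 -> HIT, frames=[2,1] (faults so far: 3)
  step 5: ref 4 -> FAULT, evict 1, frames=[2,4] (faults so far: 4)
  step 6: ref 1 -> FAULT, evict 2, frames=[1,4] (faults so far: 5)
  step 7: ref 2 -> FAULT, evict 4, frames=[1,2] (faults so far: 6)
  step 8: ref 1 -> HIT, frames=[1,2] (faults so far: 6)
  step 9: ref 4 -> FAULT, evict 1, frames=[4,2] (faults so far: 7)
  step 10: ref 2 -> HIT, frames=[4,2] (faults so far: 7)
  step 11: ref 2 -> HIT, frames=[4,2] (faults so far: 7)
  FIFO total faults: 7
--- LRU ---
  step 0: ref 4 -> FAULT, frames=[4,-] (faults so far: 1)
  step 1: ref 1 -> FAULT, frames=[4,1] (faults so far: 2)
  step 2: ref 1 -> HIT, frames=[4,1] (faults so far: 2)
  step 3: ref 2 -> FAULT, evict 4, frames=[2,1] (faults so far: 3)
  step 4: ref 1 -> HIT, frames=[2,1] (faults so far: 3)
  step 5: ref 4 -> FAULT, evict 2, frames=[4,1] (faults so far: 4)
  step 6: ref 1 -> HIT, frames=[4,1] (faults so far: 4)
  step 7: ref 2 -> FAULT, evict 4, frames=[2,1] (faults so far: 5)
  step 8: ref 1 -> HIT, frames=[2,1] (faults so far: 5)
  step 9: ref 4 -> FAULT, evict 2, frames=[4,1] (faults so far: 6)
  step 10: ref 2 -> FAULT, evict 1, frames=[4,2] (faults so far: 7)
  step 11: ref 2 -> HIT, frames=[4,2] (faults so far: 7)
  LRU total faults: 7
--- Optimal ---
  step 0: ref 4 -> FAULT, frames=[4,-] (faults so far: 1)
  step 1: ref 1 -> FAULT, frames=[4,1] (faults so far: 2)
  step 2: ref 1 -> HIT, frames=[4,1] (faults so far: 2)
  step 3: ref 2 -> FAULT, evict 4, frames=[2,1] (faults so far: 3)
  step 4: ref 1 -> HIT, frames=[2,1] (faults so far: 3)
  step 5: ref 4 -> FAULT, evict 2, frames=[4,1] (faults so far: 4)
  step 6: ref 1 -> HIT, frames=[4,1] (faults so far: 4)
  step 7: ref 2 -> FAULT, evict 4, frames=[2,1] (faults so far: 5)
  step 8: ref 1 -> HIT, frames=[2,1] (faults so far: 5)
  step 9: ref 4 -> FAULT, evict 1, frames=[2,4] (faults so far: 6)
  step 10: ref 2 -> HIT, frames=[2,4] (faults so far: 6)
  step 11: ref 2 -> HIT, frames=[2,4] (faults so far: 6)
  Optimal total faults: 6

Answer: 7 7 6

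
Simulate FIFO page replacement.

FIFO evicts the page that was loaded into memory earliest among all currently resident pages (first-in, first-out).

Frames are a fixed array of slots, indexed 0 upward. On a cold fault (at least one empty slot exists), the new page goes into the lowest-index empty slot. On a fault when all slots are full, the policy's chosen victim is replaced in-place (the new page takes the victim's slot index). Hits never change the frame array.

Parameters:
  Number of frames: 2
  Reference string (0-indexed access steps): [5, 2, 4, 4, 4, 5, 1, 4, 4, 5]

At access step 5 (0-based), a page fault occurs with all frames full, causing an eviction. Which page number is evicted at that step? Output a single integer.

Answer: 2

Derivation:
Step 0: ref 5 -> FAULT, frames=[5,-]
Step 1: ref 2 -> FAULT, frames=[5,2]
Step 2: ref 4 -> FAULT, evict 5, frames=[4,2]
Step 3: ref 4 -> HIT, frames=[4,2]
Step 4: ref 4 -> HIT, frames=[4,2]
Step 5: ref 5 -> FAULT, evict 2, frames=[4,5]
At step 5: evicted page 2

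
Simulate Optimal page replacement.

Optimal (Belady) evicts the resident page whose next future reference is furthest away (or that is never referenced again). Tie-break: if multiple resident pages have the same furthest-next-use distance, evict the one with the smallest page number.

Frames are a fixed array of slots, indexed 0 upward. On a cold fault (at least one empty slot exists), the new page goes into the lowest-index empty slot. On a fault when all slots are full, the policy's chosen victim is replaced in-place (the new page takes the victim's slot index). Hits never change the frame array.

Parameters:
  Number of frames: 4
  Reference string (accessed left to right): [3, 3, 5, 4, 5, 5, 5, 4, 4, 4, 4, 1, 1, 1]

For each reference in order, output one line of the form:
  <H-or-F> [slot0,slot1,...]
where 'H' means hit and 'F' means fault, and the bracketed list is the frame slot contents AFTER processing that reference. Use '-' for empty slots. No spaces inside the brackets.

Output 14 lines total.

F [3,-,-,-]
H [3,-,-,-]
F [3,5,-,-]
F [3,5,4,-]
H [3,5,4,-]
H [3,5,4,-]
H [3,5,4,-]
H [3,5,4,-]
H [3,5,4,-]
H [3,5,4,-]
H [3,5,4,-]
F [3,5,4,1]
H [3,5,4,1]
H [3,5,4,1]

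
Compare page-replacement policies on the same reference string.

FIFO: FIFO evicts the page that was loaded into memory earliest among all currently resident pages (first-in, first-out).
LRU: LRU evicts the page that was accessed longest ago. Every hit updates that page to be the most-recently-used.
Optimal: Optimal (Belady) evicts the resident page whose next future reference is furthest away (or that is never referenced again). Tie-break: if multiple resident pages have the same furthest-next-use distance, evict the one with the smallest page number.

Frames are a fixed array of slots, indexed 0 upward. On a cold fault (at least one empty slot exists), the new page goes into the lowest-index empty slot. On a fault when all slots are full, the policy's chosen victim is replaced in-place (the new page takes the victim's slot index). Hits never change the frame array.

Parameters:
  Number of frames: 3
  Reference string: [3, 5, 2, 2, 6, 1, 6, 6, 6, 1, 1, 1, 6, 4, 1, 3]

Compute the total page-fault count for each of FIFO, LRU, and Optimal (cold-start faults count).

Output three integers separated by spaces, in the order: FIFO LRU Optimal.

Answer: 7 7 6

Derivation:
--- FIFO ---
  step 0: ref 3 -> FAULT, frames=[3,-,-] (faults so far: 1)
  step 1: ref 5 -> FAULT, frames=[3,5,-] (faults so far: 2)
  step 2: ref 2 -> FAULT, frames=[3,5,2] (faults so far: 3)
  step 3: ref 2 -> HIT, frames=[3,5,2] (faults so far: 3)
  step 4: ref 6 -> FAULT, evict 3, frames=[6,5,2] (faults so far: 4)
  step 5: ref 1 -> FAULT, evict 5, frames=[6,1,2] (faults so far: 5)
  step 6: ref 6 -> HIT, frames=[6,1,2] (faults so far: 5)
  step 7: ref 6 -> HIT, frames=[6,1,2] (faults so far: 5)
  step 8: ref 6 -> HIT, frames=[6,1,2] (faults so far: 5)
  step 9: ref 1 -> HIT, frames=[6,1,2] (faults so far: 5)
  step 10: ref 1 -> HIT, frames=[6,1,2] (faults so far: 5)
  step 11: ref 1 -> HIT, frames=[6,1,2] (faults so far: 5)
  step 12: ref 6 -> HIT, frames=[6,1,2] (faults so far: 5)
  step 13: ref 4 -> FAULT, evict 2, frames=[6,1,4] (faults so far: 6)
  step 14: ref 1 -> HIT, frames=[6,1,4] (faults so far: 6)
  step 15: ref 3 -> FAULT, evict 6, frames=[3,1,4] (faults so far: 7)
  FIFO total faults: 7
--- LRU ---
  step 0: ref 3 -> FAULT, frames=[3,-,-] (faults so far: 1)
  step 1: ref 5 -> FAULT, frames=[3,5,-] (faults so far: 2)
  step 2: ref 2 -> FAULT, frames=[3,5,2] (faults so far: 3)
  step 3: ref 2 -> HIT, frames=[3,5,2] (faults so far: 3)
  step 4: ref 6 -> FAULT, evict 3, frames=[6,5,2] (faults so far: 4)
  step 5: ref 1 -> FAULT, evict 5, frames=[6,1,2] (faults so far: 5)
  step 6: ref 6 -> HIT, frames=[6,1,2] (faults so far: 5)
  step 7: ref 6 -> HIT, frames=[6,1,2] (faults so far: 5)
  step 8: ref 6 -> HIT, frames=[6,1,2] (faults so far: 5)
  step 9: ref 1 -> HIT, frames=[6,1,2] (faults so far: 5)
  step 10: ref 1 -> HIT, frames=[6,1,2] (faults so far: 5)
  step 11: ref 1 -> HIT, frames=[6,1,2] (faults so far: 5)
  step 12: ref 6 -> HIT, frames=[6,1,2] (faults so far: 5)
  step 13: ref 4 -> FAULT, evict 2, frames=[6,1,4] (faults so far: 6)
  step 14: ref 1 -> HIT, frames=[6,1,4] (faults so far: 6)
  step 15: ref 3 -> FAULT, evict 6, frames=[3,1,4] (faults so far: 7)
  LRU total faults: 7
--- Optimal ---
  step 0: ref 3 -> FAULT, frames=[3,-,-] (faults so far: 1)
  step 1: ref 5 -> FAULT, frames=[3,5,-] (faults so far: 2)
  step 2: ref 2 -> FAULT, frames=[3,5,2] (faults so far: 3)
  step 3: ref 2 -> HIT, frames=[3,5,2] (faults so far: 3)
  step 4: ref 6 -> FAULT, evict 2, frames=[3,5,6] (faults so far: 4)
  step 5: ref 1 -> FAULT, evict 5, frames=[3,1,6] (faults so far: 5)
  step 6: ref 6 -> HIT, frames=[3,1,6] (faults so far: 5)
  step 7: ref 6 -> HIT, frames=[3,1,6] (faults so far: 5)
  step 8: ref 6 -> HIT, frames=[3,1,6] (faults so far: 5)
  step 9: ref 1 -> HIT, frames=[3,1,6] (faults so far: 5)
  step 10: ref 1 -> HIT, frames=[3,1,6] (faults so far: 5)
  step 11: ref 1 -> HIT, frames=[3,1,6] (faults so far: 5)
  step 12: ref 6 -> HIT, frames=[3,1,6] (faults so far: 5)
  step 13: ref 4 -> FAULT, evict 6, frames=[3,1,4] (faults so far: 6)
  step 14: ref 1 -> HIT, frames=[3,1,4] (faults so far: 6)
  step 15: ref 3 -> HIT, frames=[3,1,4] (faults so far: 6)
  Optimal total faults: 6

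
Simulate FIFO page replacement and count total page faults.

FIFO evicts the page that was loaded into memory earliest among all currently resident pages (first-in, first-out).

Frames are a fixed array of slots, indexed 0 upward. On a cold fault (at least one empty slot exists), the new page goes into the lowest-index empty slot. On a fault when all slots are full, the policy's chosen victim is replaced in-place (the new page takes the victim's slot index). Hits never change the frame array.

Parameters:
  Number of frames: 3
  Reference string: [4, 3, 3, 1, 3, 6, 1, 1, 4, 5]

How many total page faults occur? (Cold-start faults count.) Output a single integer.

Answer: 6

Derivation:
Step 0: ref 4 → FAULT, frames=[4,-,-]
Step 1: ref 3 → FAULT, frames=[4,3,-]
Step 2: ref 3 → HIT, frames=[4,3,-]
Step 3: ref 1 → FAULT, frames=[4,3,1]
Step 4: ref 3 → HIT, frames=[4,3,1]
Step 5: ref 6 → FAULT (evict 4), frames=[6,3,1]
Step 6: ref 1 → HIT, frames=[6,3,1]
Step 7: ref 1 → HIT, frames=[6,3,1]
Step 8: ref 4 → FAULT (evict 3), frames=[6,4,1]
Step 9: ref 5 → FAULT (evict 1), frames=[6,4,5]
Total faults: 6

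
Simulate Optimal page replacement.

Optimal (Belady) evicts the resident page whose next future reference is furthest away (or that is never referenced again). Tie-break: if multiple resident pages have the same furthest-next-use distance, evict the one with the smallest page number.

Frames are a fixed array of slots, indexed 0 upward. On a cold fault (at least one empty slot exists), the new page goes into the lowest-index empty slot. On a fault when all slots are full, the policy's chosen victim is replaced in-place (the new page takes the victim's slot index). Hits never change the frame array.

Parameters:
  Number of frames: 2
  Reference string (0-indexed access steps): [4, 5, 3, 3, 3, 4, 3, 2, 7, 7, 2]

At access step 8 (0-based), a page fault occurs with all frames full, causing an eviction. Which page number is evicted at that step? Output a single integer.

Answer: 4

Derivation:
Step 0: ref 4 -> FAULT, frames=[4,-]
Step 1: ref 5 -> FAULT, frames=[4,5]
Step 2: ref 3 -> FAULT, evict 5, frames=[4,3]
Step 3: ref 3 -> HIT, frames=[4,3]
Step 4: ref 3 -> HIT, frames=[4,3]
Step 5: ref 4 -> HIT, frames=[4,3]
Step 6: ref 3 -> HIT, frames=[4,3]
Step 7: ref 2 -> FAULT, evict 3, frames=[4,2]
Step 8: ref 7 -> FAULT, evict 4, frames=[7,2]
At step 8: evicted page 4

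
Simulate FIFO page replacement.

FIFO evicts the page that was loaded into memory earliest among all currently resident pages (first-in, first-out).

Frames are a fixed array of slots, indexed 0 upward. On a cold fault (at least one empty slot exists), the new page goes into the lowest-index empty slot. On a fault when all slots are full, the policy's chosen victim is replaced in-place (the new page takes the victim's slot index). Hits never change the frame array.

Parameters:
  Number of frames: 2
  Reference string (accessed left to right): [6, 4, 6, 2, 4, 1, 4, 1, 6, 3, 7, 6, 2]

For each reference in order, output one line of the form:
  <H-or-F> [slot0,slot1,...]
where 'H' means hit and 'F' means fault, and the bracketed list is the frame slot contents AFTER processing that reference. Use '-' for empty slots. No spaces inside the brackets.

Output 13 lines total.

F [6,-]
F [6,4]
H [6,4]
F [2,4]
H [2,4]
F [2,1]
F [4,1]
H [4,1]
F [4,6]
F [3,6]
F [3,7]
F [6,7]
F [6,2]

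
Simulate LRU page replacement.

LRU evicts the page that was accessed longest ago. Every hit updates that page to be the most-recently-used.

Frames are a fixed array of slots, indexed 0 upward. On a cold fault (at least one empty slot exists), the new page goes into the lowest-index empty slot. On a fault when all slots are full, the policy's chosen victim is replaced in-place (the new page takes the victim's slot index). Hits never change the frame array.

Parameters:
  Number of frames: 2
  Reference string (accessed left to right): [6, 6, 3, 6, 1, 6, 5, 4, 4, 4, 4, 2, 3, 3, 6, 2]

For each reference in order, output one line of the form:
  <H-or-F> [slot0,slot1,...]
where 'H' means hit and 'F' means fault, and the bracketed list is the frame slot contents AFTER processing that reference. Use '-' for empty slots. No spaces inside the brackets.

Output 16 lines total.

F [6,-]
H [6,-]
F [6,3]
H [6,3]
F [6,1]
H [6,1]
F [6,5]
F [4,5]
H [4,5]
H [4,5]
H [4,5]
F [4,2]
F [3,2]
H [3,2]
F [3,6]
F [2,6]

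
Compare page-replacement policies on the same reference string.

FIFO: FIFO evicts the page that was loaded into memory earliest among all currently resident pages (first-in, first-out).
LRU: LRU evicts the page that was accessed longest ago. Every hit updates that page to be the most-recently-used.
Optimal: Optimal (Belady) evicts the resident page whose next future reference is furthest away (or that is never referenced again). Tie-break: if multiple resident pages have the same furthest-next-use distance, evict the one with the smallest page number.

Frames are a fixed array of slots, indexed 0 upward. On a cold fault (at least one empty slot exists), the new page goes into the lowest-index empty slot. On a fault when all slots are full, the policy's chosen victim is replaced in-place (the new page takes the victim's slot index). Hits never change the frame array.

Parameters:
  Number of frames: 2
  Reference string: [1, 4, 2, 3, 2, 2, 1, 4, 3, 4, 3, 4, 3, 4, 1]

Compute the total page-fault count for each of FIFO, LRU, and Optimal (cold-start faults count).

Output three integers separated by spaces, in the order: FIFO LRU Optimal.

Answer: 8 8 7

Derivation:
--- FIFO ---
  step 0: ref 1 -> FAULT, frames=[1,-] (faults so far: 1)
  step 1: ref 4 -> FAULT, frames=[1,4] (faults so far: 2)
  step 2: ref 2 -> FAULT, evict 1, frames=[2,4] (faults so far: 3)
  step 3: ref 3 -> FAULT, evict 4, frames=[2,3] (faults so far: 4)
  step 4: ref 2 -> HIT, frames=[2,3] (faults so far: 4)
  step 5: ref 2 -> HIT, frames=[2,3] (faults so far: 4)
  step 6: ref 1 -> FAULT, evict 2, frames=[1,3] (faults so far: 5)
  step 7: ref 4 -> FAULT, evict 3, frames=[1,4] (faults so far: 6)
  step 8: ref 3 -> FAULT, evict 1, frames=[3,4] (faults so far: 7)
  step 9: ref 4 -> HIT, frames=[3,4] (faults so far: 7)
  step 10: ref 3 -> HIT, frames=[3,4] (faults so far: 7)
  step 11: ref 4 -> HIT, frames=[3,4] (faults so far: 7)
  step 12: ref 3 -> HIT, frames=[3,4] (faults so far: 7)
  step 13: ref 4 -> HIT, frames=[3,4] (faults so far: 7)
  step 14: ref 1 -> FAULT, evict 4, frames=[3,1] (faults so far: 8)
  FIFO total faults: 8
--- LRU ---
  step 0: ref 1 -> FAULT, frames=[1,-] (faults so far: 1)
  step 1: ref 4 -> FAULT, frames=[1,4] (faults so far: 2)
  step 2: ref 2 -> FAULT, evict 1, frames=[2,4] (faults so far: 3)
  step 3: ref 3 -> FAULT, evict 4, frames=[2,3] (faults so far: 4)
  step 4: ref 2 -> HIT, frames=[2,3] (faults so far: 4)
  step 5: ref 2 -> HIT, frames=[2,3] (faults so far: 4)
  step 6: ref 1 -> FAULT, evict 3, frames=[2,1] (faults so far: 5)
  step 7: ref 4 -> FAULT, evict 2, frames=[4,1] (faults so far: 6)
  step 8: ref 3 -> FAULT, evict 1, frames=[4,3] (faults so far: 7)
  step 9: ref 4 -> HIT, frames=[4,3] (faults so far: 7)
  step 10: ref 3 -> HIT, frames=[4,3] (faults so far: 7)
  step 11: ref 4 -> HIT, frames=[4,3] (faults so far: 7)
  step 12: ref 3 -> HIT, frames=[4,3] (faults so far: 7)
  step 13: ref 4 -> HIT, frames=[4,3] (faults so far: 7)
  step 14: ref 1 -> FAULT, evict 3, frames=[4,1] (faults so far: 8)
  LRU total faults: 8
--- Optimal ---
  step 0: ref 1 -> FAULT, frames=[1,-] (faults so far: 1)
  step 1: ref 4 -> FAULT, frames=[1,4] (faults so far: 2)
  step 2: ref 2 -> FAULT, evict 4, frames=[1,2] (faults so far: 3)
  step 3: ref 3 -> FAULT, evict 1, frames=[3,2] (faults so far: 4)
  step 4: ref 2 -> HIT, frames=[3,2] (faults so far: 4)
  step 5: ref 2 -> HIT, frames=[3,2] (faults so far: 4)
  step 6: ref 1 -> FAULT, evict 2, frames=[3,1] (faults so far: 5)
  step 7: ref 4 -> FAULT, evict 1, frames=[3,4] (faults so far: 6)
  step 8: ref 3 -> HIT, frames=[3,4] (faults so far: 6)
  step 9: ref 4 -> HIT, frames=[3,4] (faults so far: 6)
  step 10: ref 3 -> HIT, frames=[3,4] (faults so far: 6)
  step 11: ref 4 -> HIT, frames=[3,4] (faults so far: 6)
  step 12: ref 3 -> HIT, frames=[3,4] (faults so far: 6)
  step 13: ref 4 -> HIT, frames=[3,4] (faults so far: 6)
  step 14: ref 1 -> FAULT, evict 3, frames=[1,4] (faults so far: 7)
  Optimal total faults: 7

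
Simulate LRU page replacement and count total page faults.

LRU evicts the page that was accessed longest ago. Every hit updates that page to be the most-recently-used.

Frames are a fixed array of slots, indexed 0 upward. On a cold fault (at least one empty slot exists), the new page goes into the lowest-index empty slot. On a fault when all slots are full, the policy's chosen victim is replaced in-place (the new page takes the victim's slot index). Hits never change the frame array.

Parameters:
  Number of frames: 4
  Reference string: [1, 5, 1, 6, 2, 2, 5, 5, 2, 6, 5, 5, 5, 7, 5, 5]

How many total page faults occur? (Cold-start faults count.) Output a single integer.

Answer: 5

Derivation:
Step 0: ref 1 → FAULT, frames=[1,-,-,-]
Step 1: ref 5 → FAULT, frames=[1,5,-,-]
Step 2: ref 1 → HIT, frames=[1,5,-,-]
Step 3: ref 6 → FAULT, frames=[1,5,6,-]
Step 4: ref 2 → FAULT, frames=[1,5,6,2]
Step 5: ref 2 → HIT, frames=[1,5,6,2]
Step 6: ref 5 → HIT, frames=[1,5,6,2]
Step 7: ref 5 → HIT, frames=[1,5,6,2]
Step 8: ref 2 → HIT, frames=[1,5,6,2]
Step 9: ref 6 → HIT, frames=[1,5,6,2]
Step 10: ref 5 → HIT, frames=[1,5,6,2]
Step 11: ref 5 → HIT, frames=[1,5,6,2]
Step 12: ref 5 → HIT, frames=[1,5,6,2]
Step 13: ref 7 → FAULT (evict 1), frames=[7,5,6,2]
Step 14: ref 5 → HIT, frames=[7,5,6,2]
Step 15: ref 5 → HIT, frames=[7,5,6,2]
Total faults: 5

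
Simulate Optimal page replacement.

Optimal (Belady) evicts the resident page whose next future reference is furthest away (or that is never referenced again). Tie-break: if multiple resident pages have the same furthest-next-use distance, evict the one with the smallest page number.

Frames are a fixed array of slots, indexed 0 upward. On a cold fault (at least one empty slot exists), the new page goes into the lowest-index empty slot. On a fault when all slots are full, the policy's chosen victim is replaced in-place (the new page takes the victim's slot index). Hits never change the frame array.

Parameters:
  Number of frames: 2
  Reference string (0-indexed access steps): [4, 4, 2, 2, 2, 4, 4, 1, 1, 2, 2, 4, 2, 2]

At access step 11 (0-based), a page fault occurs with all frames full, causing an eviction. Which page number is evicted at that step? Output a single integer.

Answer: 1

Derivation:
Step 0: ref 4 -> FAULT, frames=[4,-]
Step 1: ref 4 -> HIT, frames=[4,-]
Step 2: ref 2 -> FAULT, frames=[4,2]
Step 3: ref 2 -> HIT, frames=[4,2]
Step 4: ref 2 -> HIT, frames=[4,2]
Step 5: ref 4 -> HIT, frames=[4,2]
Step 6: ref 4 -> HIT, frames=[4,2]
Step 7: ref 1 -> FAULT, evict 4, frames=[1,2]
Step 8: ref 1 -> HIT, frames=[1,2]
Step 9: ref 2 -> HIT, frames=[1,2]
Step 10: ref 2 -> HIT, frames=[1,2]
Step 11: ref 4 -> FAULT, evict 1, frames=[4,2]
At step 11: evicted page 1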